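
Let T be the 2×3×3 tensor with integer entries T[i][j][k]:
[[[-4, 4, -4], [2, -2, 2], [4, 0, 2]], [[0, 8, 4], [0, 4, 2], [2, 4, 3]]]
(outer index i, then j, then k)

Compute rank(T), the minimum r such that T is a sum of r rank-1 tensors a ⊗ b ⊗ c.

3

Lower bound: the mode-2 unfolding of T (rows indexed by j, columns by (i,k) = (0,0), (0,1), (0,2), (1,0), (1,1), (1,2)) is [[-4, 4, -4, 0, 8, 4], [2, -2, 2, 0, 4, 2], [4, 0, 2, 2, 4, 3]].
There the 3×3 minor on rows j ∈ {0, 1, 2}, columns (i,k) ∈ {(0,0), (0,1), (1,1)} is det [[-4, 4, 8], [2, -2, 4], [4, 0, 4]] = 128 ≠ 0, so this unfolding has rank ≥ 3; CP rank is at least every unfolding rank, so rank(T) ≥ 3. (Flattening ranks never certify an upper bound on CP rank; for that we must actually write T with 3 rank-1 terms.)
Upper bound: T is a sum of 3 rank-1 terms, T = [0, 1] ⊗ [2, 1, 1] ⊗ [0, 4, 2] + [1, 0] ⊗ [2, -1, 0] ⊗ [-2, 2, -2] + [2, 1] ⊗ [0, 0, 1] ⊗ [2, 0, 1] (written with every a and b primitive with positive leading entry and the scale carried by c; CP decompositions are not unique, and this one is verified by expanding entrywise), so rank(T) ≤ 3.
These bounds meet, so rank(T) = 3.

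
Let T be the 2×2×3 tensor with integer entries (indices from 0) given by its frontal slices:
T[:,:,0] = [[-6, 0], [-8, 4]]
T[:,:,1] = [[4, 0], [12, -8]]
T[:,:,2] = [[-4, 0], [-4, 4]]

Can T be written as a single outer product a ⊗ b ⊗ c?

The mode-3 unfolding of T (rows indexed by k, columns by (i,j) = (0,0), (0,1), (1,0), (1,1)) is [[-6, 0, -8, 4], [4, 0, 12, -8], [-4, 0, -4, 4]].
There the 3×3 minor on rows k ∈ {0, 1, 2}, columns (i,j) ∈ {(0,0), (1,0), (1,1)} is det [[-6, -8, 4], [4, 12, -8], [-4, -4, 4]] = -96 ≠ 0, so this unfolding has rank ≥ 3; CP rank is at least every unfolding rank, so rank(T) ≥ 3.
In particular rank(T) ≥ 3 > 1, so T is not rank-1.

No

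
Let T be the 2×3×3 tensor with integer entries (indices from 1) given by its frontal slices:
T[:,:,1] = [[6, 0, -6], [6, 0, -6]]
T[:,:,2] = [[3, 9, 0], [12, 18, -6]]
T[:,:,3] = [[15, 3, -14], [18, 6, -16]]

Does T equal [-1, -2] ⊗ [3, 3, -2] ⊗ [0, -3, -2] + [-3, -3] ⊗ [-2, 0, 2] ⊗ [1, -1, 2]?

Reconstruct entry (1,1,3) from the claimed factors: Σₗ aₗ[1]bₗ[1]cₗ[3] = (-1)·(3)·(-2) + (-3)·(-2)·(2) = 18, but T[1,1,3] = 15. The claim is false.

No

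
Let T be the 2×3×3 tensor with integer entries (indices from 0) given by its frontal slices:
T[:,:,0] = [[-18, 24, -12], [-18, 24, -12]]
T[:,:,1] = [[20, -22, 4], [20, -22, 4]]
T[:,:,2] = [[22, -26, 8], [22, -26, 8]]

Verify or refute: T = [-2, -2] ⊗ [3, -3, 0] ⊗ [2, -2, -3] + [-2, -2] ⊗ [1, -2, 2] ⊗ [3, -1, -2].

No

Reconstruct entry (0,0,1) from the claimed factors: Σₗ aₗ[0]bₗ[0]cₗ[1] = (-2)·(3)·(-2) + (-2)·(1)·(-1) = 14, but T[0,0,1] = 20. The claim is false.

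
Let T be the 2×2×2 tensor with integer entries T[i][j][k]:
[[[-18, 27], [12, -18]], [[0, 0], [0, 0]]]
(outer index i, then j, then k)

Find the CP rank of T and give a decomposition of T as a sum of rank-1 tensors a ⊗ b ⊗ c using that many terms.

rank(T) = 1

Lower bound: T ≠ 0 (e.g. T[0,0,0] = -18), so rank(T) ≥ 1.
Upper bound: if T = a ⊗ b ⊗ c then every fibre of T is a multiple of the corresponding factor, so read the factors off the fibres through the nonzero entry T[0,0,0] = -18.
The mode-1 fibre T[:,0,0] = [-18, 0] gives a = (1, 0) (primitive direction); the mode-2 fibre T[0,:,0] = [-18, 12] gives b = (3, -2); then c[k] = T[0,0,k] / (a[0]·b[0]) = [-18, 27] / 3 = (-6, 9).
Expanding (1, 0) ⊗ (3, -2) ⊗ (-6, 9) reproduces all 8 entries of T, so T = (1, 0) ⊗ (3, -2) ⊗ (-6, 9) and rank(T) ≤ 1.
These bounds meet, so rank(T) = 1.
Check entry T[1,0,0] = 0: (0)·(3)·(-6) = 0.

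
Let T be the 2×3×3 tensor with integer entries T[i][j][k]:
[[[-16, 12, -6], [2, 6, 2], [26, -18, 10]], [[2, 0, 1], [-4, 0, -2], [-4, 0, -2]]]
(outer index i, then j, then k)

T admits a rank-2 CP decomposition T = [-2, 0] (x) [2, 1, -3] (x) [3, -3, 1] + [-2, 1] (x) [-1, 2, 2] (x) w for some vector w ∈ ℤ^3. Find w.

Subtract the known terms from T to get the rank-1 residual R = [-2, 1] (x) [-1, 2, 2] (x) w, so R[i,j,k] = a[i]·b[j]·w[k]. Pick indices with nonzero a[0]·b[0] = (-2)·(-1) = 2. Only the fibre through (0,0,·) is needed: R[0,0,:] = T[0,0,:] − Σₗ aₗ[0]bₗ[0]cₗ = [-16, 12, -6] − (-2)·(2)·[3, -3, 1] = [-4, 0, -2]. Then w[k] = R[0,0,k] / 2 for each k, giving w = [-4, 0, -2] / 2 = [-2, 0, -1].

w = [-2, 0, -1]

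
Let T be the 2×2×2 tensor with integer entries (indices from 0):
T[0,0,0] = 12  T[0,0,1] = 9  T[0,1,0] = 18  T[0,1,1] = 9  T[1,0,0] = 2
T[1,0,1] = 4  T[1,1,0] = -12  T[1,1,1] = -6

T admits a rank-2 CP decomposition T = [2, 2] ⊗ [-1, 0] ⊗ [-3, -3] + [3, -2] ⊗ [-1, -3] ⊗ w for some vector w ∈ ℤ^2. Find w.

Subtract the known terms from T to get the rank-1 residual R = [3, -2] ⊗ [-1, -3] ⊗ w, so R[i,j,k] = a[i]·b[j]·w[k]. Pick indices with nonzero a[0]·b[0] = (3)·(-1) = -3. Only the fibre through (0,0,·) is needed: R[0,0,:] = T[0,0,:] − Σₗ aₗ[0]bₗ[0]cₗ = [12, 9] − (2)·(-1)·[-3, -3] = [6, 3]. Then w[k] = R[0,0,k] / -3 for each k, giving w = [6, 3] / -3 = [-2, -1].

w = [-2, -1]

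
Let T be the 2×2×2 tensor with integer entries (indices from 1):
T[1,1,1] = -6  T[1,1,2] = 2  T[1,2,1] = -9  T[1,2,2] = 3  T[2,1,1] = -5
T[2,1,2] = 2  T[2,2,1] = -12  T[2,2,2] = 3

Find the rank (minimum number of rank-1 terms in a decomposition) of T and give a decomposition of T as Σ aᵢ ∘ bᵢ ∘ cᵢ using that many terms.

Lower bound: in the mode-1 unfolding of T (rows indexed by i, columns by (j,k)) the 2×2 minor on rows i ∈ {1, 2}, columns (j,k) ∈ {(1,1), (1,2)} is det [[-6, 2], [-5, 2]] = -2 ≠ 0, so that unfolding has rank ≥ 2 and hence rank(T) ≥ 2 (CP rank is at least every unfolding rank, though it can be larger).
Upper bound: with S_k = T[:,:,k], the two rank-1 terms a₁b₁ᵀ, a₂b₂ᵀ are the rank-1 members of the pencil x·S₁ + y·S₂.
det(x·S₁ + y·S₂) is 27·x² − 9·xy = 9·(3·x − y)(x), vanishing at (x:y) = (1:3) and (0:1).
M₁ = S₁ + 3·S₂ = [[0, 0], [1, -3]] = [0, 1][1, -3]ᵀ and M₂ = S₂ = [[2, 3], [2, 3]] = [1, 1][2, 3]ᵀ, so take a₁ = [0, 1], b₁ = [1, -3], a₂ = [1, 1], b₂ = [2, 3].
Each slice is an integer combination of E₁ = a₁b₁ᵀ and E₂ = a₂b₂ᵀ: S₁ = E₁ − 3·E₂, S₂ = E₂; reading off coefficients, c₁ = [1, 0] and c₂ = [-3, 1].
Hence T = [0, 1] ∘ [1, -3] ∘ [1, 0] + [1, 1] ∘ [2, 3] ∘ [-3, 1], so rank(T) ≤ 2.
These bounds meet, so rank(T) = 2.

rank(T) = 2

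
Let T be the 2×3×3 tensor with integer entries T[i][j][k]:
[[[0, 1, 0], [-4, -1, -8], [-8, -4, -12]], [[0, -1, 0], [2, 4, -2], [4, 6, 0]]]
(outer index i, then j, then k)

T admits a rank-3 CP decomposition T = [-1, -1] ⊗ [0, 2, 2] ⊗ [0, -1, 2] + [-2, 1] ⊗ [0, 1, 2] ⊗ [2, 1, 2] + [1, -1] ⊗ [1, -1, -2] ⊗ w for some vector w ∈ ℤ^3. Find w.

Subtract the known terms from T to get the rank-1 residual R = [1, -1] ⊗ [1, -1, -2] ⊗ w, so R[i,j,k] = a[i]·b[j]·w[k]. Pick indices with nonzero a[0]·b[0] = (1)·(1) = 1. Only the fibre through (0,0,·) is needed: R[0,0,:] = T[0,0,:] − Σₗ aₗ[0]bₗ[0]cₗ = [0, 1, 0] − (-1)·(0)·[0, -1, 2] − (-2)·(0)·[2, 1, 2] = [0, 1, 0]. Then w[k] = R[0,0,k] / 1 for each k, giving w = [0, 1, 0] / 1 = [0, 1, 0].

w = [0, 1, 0]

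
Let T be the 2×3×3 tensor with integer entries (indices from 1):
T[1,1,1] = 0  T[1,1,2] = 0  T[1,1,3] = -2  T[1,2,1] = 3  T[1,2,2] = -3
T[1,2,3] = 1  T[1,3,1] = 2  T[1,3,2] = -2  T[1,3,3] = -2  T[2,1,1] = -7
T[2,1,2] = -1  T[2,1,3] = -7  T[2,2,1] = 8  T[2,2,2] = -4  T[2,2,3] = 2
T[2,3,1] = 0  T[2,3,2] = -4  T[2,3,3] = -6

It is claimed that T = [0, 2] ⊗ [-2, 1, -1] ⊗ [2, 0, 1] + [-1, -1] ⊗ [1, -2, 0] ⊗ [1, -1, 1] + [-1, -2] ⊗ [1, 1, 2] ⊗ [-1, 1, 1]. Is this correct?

Yes

Reconstruct entrywise from the claimed factors. For example, T[1,2,2] = -3 and Σₗ aₗ[1]bₗ[2]cₗ[2] = (0)·(1)·(0) + (-1)·(-2)·(-1) + (-1)·(1)·(1) = -3; checking all 18 entries, every one matches. The claim holds.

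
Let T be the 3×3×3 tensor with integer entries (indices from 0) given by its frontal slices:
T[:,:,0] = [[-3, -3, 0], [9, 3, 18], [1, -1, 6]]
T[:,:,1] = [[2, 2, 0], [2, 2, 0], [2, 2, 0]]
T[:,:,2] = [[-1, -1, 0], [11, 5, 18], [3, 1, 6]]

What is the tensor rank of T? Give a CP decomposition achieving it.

Lower bound: the mode-2 unfolding of T (rows indexed by j, columns by (i,k) = (0,0), (0,1), (0,2), (1,0), (1,1), (1,2), (2,0), (2,1), (2,2)) is [[-3, 2, -1, 9, 2, 11, 1, 2, 3], [-3, 2, -1, 3, 2, 5, -1, 2, 1], [0, 0, 0, 18, 0, 18, 6, 0, 6]].
There the 2×2 minor on rows j ∈ {0, 1}, columns (i,k) ∈ {(0,0), (1,0)} is det [[-3, 9], [-3, 3]] = 18 ≠ 0, so this unfolding has rank ≥ 2; CP rank is at least every unfolding rank, so rank(T) ≥ 2. (Flattening ranks never certify an upper bound on CP rank; for that we must actually write T with 2 rank-1 terms.)
Upper bound — finding two terms. Write S_k = T[:,:,k] for the frontal slices: S₀ = [[-3, -3, 0], [9, 3, 18], [1, -1, 6]], S₁ = [[2, 2, 0], [2, 2, 0], [2, 2, 0]], S₂ = [[-1, -1, 0], [11, 5, 18], [3, 1, 6]].
If T = a₁ ⊗ b₁ ⊗ c₁ + a₂ ⊗ b₂ ⊗ c₂ then each S_k = c₁[k]·a₁b₁ᵀ + c₂[k]·a₂b₂ᵀ. S₀ and S₁ are linearly independent, so a₁b₁ᵀ and a₂b₂ᵀ must span the same plane of matrices: they are the rank-1 matrices of the form x·S₀ + y·S₁.
The 2×2 minor of x·S₀ + y·S₁ on rows {0,1}, columns {0,1} is 18·x² − 12·xy = 6·(3·x − 2·y)(x), vanishing at (x:y) = (2:3) and (0:1).
M₁ = 2·S₀ + 3·S₁ = [[0, 0, 0], [24, 12, 36], [8, 4, 12]] = 4·(0, 3, 1)(2, 1, 3)ᵀ and M₂ = S₁ = [[2, 2, 0], [2, 2, 0], [2, 2, 0]] = 2·(1, 1, 1)(1, 1, 0)ᵀ, so take a₁ = (0, 3, 1), b₁ = (2, 1, 3), a₂ = (1, 1, 1), b₂ = (1, 1, 0).
Each slice is an integer combination of E₁ = a₁b₁ᵀ and E₂ = a₂b₂ᵀ: S₀ = 2·E₁ − 3·E₂, S₁ = 2·E₂, S₂ = 2·E₁ − E₂; reading off coefficients, c₁ = (2, 0, 2) and c₂ = (-3, 2, -1).
Hence T = (0, 3, 1) ⊗ (2, 1, 3) ⊗ (2, 0, 2) + (1, 1, 1) ⊗ (1, 1, 0) ⊗ (-3, 2, -1), so rank(T) ≤ 2.
These bounds meet, so rank(T) = 2.

rank(T) = 2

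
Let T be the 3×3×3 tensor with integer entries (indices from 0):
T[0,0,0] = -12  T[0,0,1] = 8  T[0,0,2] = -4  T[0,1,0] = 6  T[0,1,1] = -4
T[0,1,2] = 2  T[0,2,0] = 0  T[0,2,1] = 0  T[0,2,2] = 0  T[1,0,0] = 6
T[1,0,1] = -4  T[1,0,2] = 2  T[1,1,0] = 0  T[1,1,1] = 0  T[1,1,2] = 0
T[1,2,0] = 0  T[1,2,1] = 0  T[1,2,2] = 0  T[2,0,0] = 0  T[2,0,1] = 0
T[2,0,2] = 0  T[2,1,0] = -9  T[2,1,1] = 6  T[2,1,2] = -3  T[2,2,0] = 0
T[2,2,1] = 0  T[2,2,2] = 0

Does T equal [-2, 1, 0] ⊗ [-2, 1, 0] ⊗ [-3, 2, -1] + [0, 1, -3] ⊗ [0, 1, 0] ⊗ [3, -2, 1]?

Yes

Reconstruct entrywise from the claimed factors. For example, T[0,0,1] = 8 and Σₗ aₗ[0]bₗ[0]cₗ[1] = (-2)·(-2)·(2) + (0)·(0)·(-2) = 8; checking all 27 entries, every one matches. The claim holds.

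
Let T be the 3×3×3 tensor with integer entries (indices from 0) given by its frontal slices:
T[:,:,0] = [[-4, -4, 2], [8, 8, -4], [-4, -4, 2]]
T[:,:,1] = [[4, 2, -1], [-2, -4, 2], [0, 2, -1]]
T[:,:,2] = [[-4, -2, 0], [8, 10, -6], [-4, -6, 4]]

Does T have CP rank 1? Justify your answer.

The mode-2 unfolding of T (rows indexed by j, columns by (i,k) = (0,0), (0,1), (0,2), (1,0), (1,1), (1,2), (2,0), (2,1), (2,2)) is [[-4, 4, -4, 8, -2, 8, -4, 0, -4], [-4, 2, -2, 8, -4, 10, -4, 2, -6], [2, -1, 0, -4, 2, -6, 2, -1, 4]].
There the 3×3 minor on rows j ∈ {0, 1, 2}, columns (i,k) ∈ {(0,0), (0,1), (0,2)} is det [[-4, 4, -4], [-4, 2, -2], [2, -1, 0]] = -8 ≠ 0, so this unfolding has rank ≥ 3; CP rank is at least every unfolding rank, so rank(T) ≥ 3.
In particular rank(T) ≥ 3 > 1, so T is not rank-1.

No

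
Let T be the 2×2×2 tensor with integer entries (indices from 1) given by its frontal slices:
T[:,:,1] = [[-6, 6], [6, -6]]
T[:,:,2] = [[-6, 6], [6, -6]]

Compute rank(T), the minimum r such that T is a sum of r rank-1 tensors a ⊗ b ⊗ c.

1

Lower bound: T ≠ 0 (e.g. T[1,1,1] = -6), so rank(T) ≥ 1.
Upper bound: if T = a ⊗ b ⊗ c then every fibre of T is a multiple of the corresponding factor, so read the factors off the fibres through the nonzero entry T[1,1,1] = -6.
The mode-1 fibre T[:,1,1] = [-6, 6] gives a = [1, -1] (primitive direction); the mode-2 fibre T[1,:,1] = [-6, 6] gives b = [1, -1]; then c[k] = T[1,1,k] / (a[1]·b[1]) = [-6, -6] / 1 = [-6, -6].
Expanding [1, -1] ⊗ [1, -1] ⊗ [-6, -6] reproduces all 8 entries of T, so T = [1, -1] ⊗ [1, -1] ⊗ [-6, -6] and rank(T) ≤ 1.
These bounds meet, so rank(T) = 1.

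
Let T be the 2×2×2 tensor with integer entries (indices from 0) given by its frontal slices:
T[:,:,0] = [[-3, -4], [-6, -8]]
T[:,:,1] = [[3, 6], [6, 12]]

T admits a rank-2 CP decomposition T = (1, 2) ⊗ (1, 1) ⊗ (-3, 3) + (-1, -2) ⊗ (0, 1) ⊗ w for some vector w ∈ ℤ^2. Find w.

Subtract the known terms from T to get the rank-1 residual R = (-1, -2) ⊗ (0, 1) ⊗ w, so R[i,j,k] = a[i]·b[j]·w[k]. Pick indices with nonzero a[0]·b[1] = (-1)·(1) = -1. Only the fibre through (0,1,·) is needed: R[0,1,:] = T[0,1,:] − Σₗ aₗ[0]bₗ[1]cₗ = [-4, 6] − (1)·(1)·(-3, 3) = [-1, 3]. Then w[k] = R[0,1,k] / -1 for each k, giving w = [-1, 3] / -1 = (1, -3).

w = (1, -3)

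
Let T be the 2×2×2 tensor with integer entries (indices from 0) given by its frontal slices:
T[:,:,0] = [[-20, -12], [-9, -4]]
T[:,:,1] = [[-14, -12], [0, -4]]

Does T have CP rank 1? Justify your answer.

No

The mode-1 unfolding of T (rows indexed by i, columns by (j,k) = (0,0), (0,1), (1,0), (1,1)) is [[-20, -14, -12, -12], [-9, 0, -4, -4]].
There the 2×2 minor on rows i ∈ {0, 1}, columns (j,k) ∈ {(0,0), (0,1)} is det [[-20, -14], [-9, 0]] = -126 ≠ 0, so this unfolding has rank ≥ 2; CP rank is at least every unfolding rank, so rank(T) ≥ 2.
In particular rank(T) ≥ 2 > 1, so T is not rank-1.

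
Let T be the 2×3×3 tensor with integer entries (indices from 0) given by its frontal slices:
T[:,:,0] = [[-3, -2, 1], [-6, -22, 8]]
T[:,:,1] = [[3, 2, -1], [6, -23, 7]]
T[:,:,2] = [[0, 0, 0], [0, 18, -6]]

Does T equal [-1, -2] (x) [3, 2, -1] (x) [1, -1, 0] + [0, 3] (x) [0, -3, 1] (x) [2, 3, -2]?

Reconstruct entrywise from the claimed factors. For example, T[0,1,1] = 2 and Σₗ aₗ[0]bₗ[1]cₗ[1] = (-1)·(2)·(-1) + (0)·(-3)·(3) = 2; checking all 18 entries, every one matches. The claim holds.

Yes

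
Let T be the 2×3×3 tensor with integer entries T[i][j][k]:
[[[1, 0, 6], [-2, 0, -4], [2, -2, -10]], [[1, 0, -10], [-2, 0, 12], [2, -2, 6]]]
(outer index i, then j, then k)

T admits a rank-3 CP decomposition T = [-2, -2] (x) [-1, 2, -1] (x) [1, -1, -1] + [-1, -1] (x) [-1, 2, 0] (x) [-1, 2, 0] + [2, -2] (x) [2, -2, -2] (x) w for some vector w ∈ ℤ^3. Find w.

Subtract the known terms from T to get the rank-1 residual R = [2, -2] (x) [2, -2, -2] (x) w, so R[i,j,k] = a[i]·b[j]·w[k]. Pick indices with nonzero a[0]·b[0] = (2)·(2) = 4. Only the fibre through (0,0,·) is needed: R[0,0,:] = T[0,0,:] − Σₗ aₗ[0]bₗ[0]cₗ = [1, 0, 6] − (-2)·(-1)·[1, -1, -1] − (-1)·(-1)·[-1, 2, 0] = [0, 0, 8]. Then w[k] = R[0,0,k] / 4 for each k, giving w = [0, 0, 8] / 4 = [0, 0, 2].

w = [0, 0, 2]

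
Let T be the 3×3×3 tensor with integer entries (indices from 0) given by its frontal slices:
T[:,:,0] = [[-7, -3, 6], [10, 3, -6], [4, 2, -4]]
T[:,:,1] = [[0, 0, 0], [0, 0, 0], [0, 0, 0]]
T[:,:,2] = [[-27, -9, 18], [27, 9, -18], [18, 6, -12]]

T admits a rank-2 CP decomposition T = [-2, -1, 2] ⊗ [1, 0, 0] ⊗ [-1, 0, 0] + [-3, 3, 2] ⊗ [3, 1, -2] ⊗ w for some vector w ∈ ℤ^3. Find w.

w = [1, 0, 3]

Subtract the known terms from T to get the rank-1 residual R = [-3, 3, 2] ⊗ [3, 1, -2] ⊗ w, so R[i,j,k] = a[i]·b[j]·w[k]. Pick indices with nonzero a[0]·b[0] = (-3)·(3) = -9. Only the fibre through (0,0,·) is needed: R[0,0,:] = T[0,0,:] − Σₗ aₗ[0]bₗ[0]cₗ = [-7, 0, -27] − (-2)·(1)·[-1, 0, 0] = [-9, 0, -27]. Then w[k] = R[0,0,k] / -9 for each k, giving w = [-9, 0, -27] / -9 = [1, 0, 3].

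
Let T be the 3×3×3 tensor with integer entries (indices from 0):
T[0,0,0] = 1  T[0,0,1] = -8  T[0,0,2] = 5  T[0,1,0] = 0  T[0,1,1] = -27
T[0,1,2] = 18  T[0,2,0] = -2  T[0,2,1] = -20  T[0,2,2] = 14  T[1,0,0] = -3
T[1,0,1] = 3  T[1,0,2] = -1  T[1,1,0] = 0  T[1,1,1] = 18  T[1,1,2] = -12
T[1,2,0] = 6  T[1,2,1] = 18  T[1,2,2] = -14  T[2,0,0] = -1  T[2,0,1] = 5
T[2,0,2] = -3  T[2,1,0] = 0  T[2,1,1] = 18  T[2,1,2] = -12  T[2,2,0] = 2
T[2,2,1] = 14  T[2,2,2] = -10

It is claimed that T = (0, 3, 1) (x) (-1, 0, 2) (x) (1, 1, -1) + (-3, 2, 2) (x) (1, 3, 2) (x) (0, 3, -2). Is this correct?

No

Reconstruct entry (0,0,0) from the claimed factors: Σₗ aₗ[0]bₗ[0]cₗ[0] = (0)·(-1)·(1) + (-3)·(1)·(0) = 0, but T[0,0,0] = 1. The claim is false.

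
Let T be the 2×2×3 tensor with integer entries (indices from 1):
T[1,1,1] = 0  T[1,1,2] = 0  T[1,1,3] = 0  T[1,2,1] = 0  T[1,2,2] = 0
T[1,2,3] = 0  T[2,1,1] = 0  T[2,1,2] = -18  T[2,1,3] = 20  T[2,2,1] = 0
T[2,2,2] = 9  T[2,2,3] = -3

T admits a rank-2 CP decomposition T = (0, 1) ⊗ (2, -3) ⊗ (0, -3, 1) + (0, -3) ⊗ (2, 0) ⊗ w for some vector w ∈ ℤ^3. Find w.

w = (0, 2, -3)

Subtract the known terms from T to get the rank-1 residual R = (0, -3) ⊗ (2, 0) ⊗ w, so R[i,j,k] = a[i]·b[j]·w[k]. Pick indices with nonzero a[2]·b[1] = (-3)·(2) = -6. Only the fibre through (2,1,·) is needed: R[2,1,:] = T[2,1,:] − Σₗ aₗ[2]bₗ[1]cₗ = [0, -18, 20] − (1)·(2)·(0, -3, 1) = [0, -12, 18]. Then w[k] = R[2,1,k] / -6 for each k, giving w = [0, -12, 18] / -6 = (0, 2, -3).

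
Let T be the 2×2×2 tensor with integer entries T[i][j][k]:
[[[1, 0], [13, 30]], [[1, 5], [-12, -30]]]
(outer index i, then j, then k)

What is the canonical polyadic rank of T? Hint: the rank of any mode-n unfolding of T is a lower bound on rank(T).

Lower bound: in the mode-2 unfolding of T (rows indexed by j, columns by (i,k)) the 2×2 minor on rows j ∈ {0, 1}, columns (i,k) ∈ {(0,0), (0,1)} is det [[1, 0], [13, 30]] = 30 ≠ 0, so that unfolding has rank ≥ 2 and hence rank(T) ≥ 2 (CP rank is at least every unfolding rank, though it can be larger).
Upper bound: with S_k = T[:,:,k], the two rank-1 terms a₁b₁ᵀ, a₂b₂ᵀ are the rank-1 members of the pencil x·S₀ + y·S₁.
det(x·S₀ + y·S₁) is −25·x² − 125·xy − 150·y² = (-25)·(x + 3·y)(x + 2·y), vanishing at (x:y) = (3:-1) and (2:-1).
M₁ = 3·S₀ − S₁ = [[3, 9], [-2, -6]] = [3, -2][1, 3]ᵀ and M₂ = 2·S₀ − S₁ = [[2, -4], [-3, 6]] = [2, -3][1, -2]ᵀ, so take a₁ = [3, -2], b₁ = [1, 3], a₂ = [2, -3], b₂ = [1, -2].
Each slice is an integer combination of E₁ = a₁b₁ᵀ and E₂ = a₂b₂ᵀ: S₀ = E₁ − E₂, S₁ = 2·E₁ − 3·E₂; reading off coefficients, c₁ = [1, 2] and c₂ = [-1, -3].
Hence T = [3, -2] ⊗ [1, 3] ⊗ [1, 2] + [2, -3] ⊗ [1, -2] ⊗ [-1, -3], so rank(T) ≤ 2.
These bounds meet, so rank(T) = 2.

2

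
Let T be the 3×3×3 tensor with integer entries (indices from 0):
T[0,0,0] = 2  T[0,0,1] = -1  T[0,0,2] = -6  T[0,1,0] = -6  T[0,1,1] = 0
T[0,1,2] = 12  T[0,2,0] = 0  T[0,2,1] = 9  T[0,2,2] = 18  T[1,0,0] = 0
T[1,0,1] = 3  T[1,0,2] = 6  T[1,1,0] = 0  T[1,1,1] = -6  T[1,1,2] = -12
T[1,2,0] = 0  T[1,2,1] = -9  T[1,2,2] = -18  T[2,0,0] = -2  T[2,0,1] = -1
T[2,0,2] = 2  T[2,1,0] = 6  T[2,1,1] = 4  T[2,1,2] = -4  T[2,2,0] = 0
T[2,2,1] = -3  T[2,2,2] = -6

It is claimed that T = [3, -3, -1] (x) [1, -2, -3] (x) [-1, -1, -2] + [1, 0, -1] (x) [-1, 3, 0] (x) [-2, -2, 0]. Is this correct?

No

Reconstruct entry (0,0,0) from the claimed factors: Σₗ aₗ[0]bₗ[0]cₗ[0] = (3)·(1)·(-1) + (1)·(-1)·(-2) = -1, but T[0,0,0] = 2. The claim is false.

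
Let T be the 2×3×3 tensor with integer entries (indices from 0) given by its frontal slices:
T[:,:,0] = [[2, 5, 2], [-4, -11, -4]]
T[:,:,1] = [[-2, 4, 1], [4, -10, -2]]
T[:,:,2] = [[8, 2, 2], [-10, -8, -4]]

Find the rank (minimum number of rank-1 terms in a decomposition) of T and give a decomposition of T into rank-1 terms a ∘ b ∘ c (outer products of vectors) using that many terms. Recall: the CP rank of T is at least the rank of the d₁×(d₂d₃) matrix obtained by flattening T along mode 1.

Lower bound: the mode-3 unfolding of T (rows indexed by k, columns by (i,j) = (0,0), (0,1), (0,2), (1,0), (1,1), (1,2)) is [[2, 5, 2, -4, -11, -4], [-2, 4, 1, 4, -10, -2], [8, 2, 2, -10, -8, -4]].
There the 3×3 minor on rows k ∈ {0, 1, 2}, columns (i,j) ∈ {(0,0), (0,1), (1,0)} is det [[2, 5, -4], [-2, 4, 4], [8, 2, -10]] = 108 ≠ 0, so this unfolding has rank ≥ 3; CP rank is at least every unfolding rank, so rank(T) ≥ 3. (This is only a lower bound: in general the CP rank may exceed every unfolding rank, so we still need to exhibit 3 rank-1 terms summing to T.)
Upper bound: T is a sum of 3 rank-1 terms, T = [0, 1] ∘ [1, -1, 0] ∘ [2, 4, 2] + [1, -2] ∘ [2, 2, 1] ∘ [2, 1, 2] + [1, -1] ∘ [2, -1, 0] ∘ [-1, -2, 2] (one valid choice — decompositions are not unique — normalised so each a, b is primitive with positive first nonzero entry; check it by expanding all entries), so rank(T) ≤ 3.
These bounds meet, so rank(T) = 3.

rank(T) = 3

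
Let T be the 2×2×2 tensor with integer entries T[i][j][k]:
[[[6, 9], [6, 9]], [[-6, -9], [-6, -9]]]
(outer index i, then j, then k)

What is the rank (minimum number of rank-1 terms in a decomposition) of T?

1

Lower bound: T ≠ 0 (e.g. T[0,0,0] = 6), so rank(T) ≥ 1.
Upper bound: if T = a ⊗ b ⊗ c then every fibre of T is a multiple of the corresponding factor, so read the factors off the fibres through the nonzero entry T[0,0,0] = 6.
The mode-1 fibre T[:,0,0] = [6, -6] gives a = [1, -1] (primitive direction); the mode-2 fibre T[0,:,0] = [6, 6] gives b = [1, 1]; then c[k] = T[0,0,k] / (a[0]·b[0]) = [6, 9] / 1 = [6, 9].
Expanding [1, -1] ⊗ [1, 1] ⊗ [6, 9] reproduces all 8 entries of T, so T = [1, -1] ⊗ [1, 1] ⊗ [6, 9] and rank(T) ≤ 1.
These bounds meet, so rank(T) = 1.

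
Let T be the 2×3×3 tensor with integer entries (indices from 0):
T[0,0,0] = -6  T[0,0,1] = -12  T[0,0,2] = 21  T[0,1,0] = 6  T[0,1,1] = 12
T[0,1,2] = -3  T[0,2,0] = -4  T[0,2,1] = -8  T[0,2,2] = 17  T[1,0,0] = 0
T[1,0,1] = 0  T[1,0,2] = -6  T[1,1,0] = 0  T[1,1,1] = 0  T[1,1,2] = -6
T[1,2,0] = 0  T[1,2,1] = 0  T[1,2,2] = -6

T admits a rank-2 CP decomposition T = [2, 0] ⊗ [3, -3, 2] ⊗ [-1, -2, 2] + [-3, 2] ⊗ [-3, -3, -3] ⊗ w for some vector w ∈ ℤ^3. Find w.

w = [0, 0, 1]

Subtract the known terms from T to get the rank-1 residual R = [-3, 2] ⊗ [-3, -3, -3] ⊗ w, so R[i,j,k] = a[i]·b[j]·w[k]. Pick indices with nonzero a[0]·b[0] = (-3)·(-3) = 9. Only the fibre through (0,0,·) is needed: R[0,0,:] = T[0,0,:] − Σₗ aₗ[0]bₗ[0]cₗ = [-6, -12, 21] − (2)·(3)·[-1, -2, 2] = [0, 0, 9]. Then w[k] = R[0,0,k] / 9 for each k, giving w = [0, 0, 9] / 9 = [0, 0, 1].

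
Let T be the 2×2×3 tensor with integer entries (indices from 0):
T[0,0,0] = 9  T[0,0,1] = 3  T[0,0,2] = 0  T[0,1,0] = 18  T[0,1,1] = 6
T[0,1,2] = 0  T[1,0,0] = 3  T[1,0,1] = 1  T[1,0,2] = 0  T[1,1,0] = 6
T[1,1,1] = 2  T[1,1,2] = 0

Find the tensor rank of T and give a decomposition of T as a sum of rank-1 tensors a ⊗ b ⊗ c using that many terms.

Lower bound: T ≠ 0 (e.g. T[0,0,0] = 9), so rank(T) ≥ 1.
Upper bound: if T = a ⊗ b ⊗ c then every fibre of T is a multiple of the corresponding factor, so read the factors off the fibres through the nonzero entry T[0,0,0] = 9.
The mode-1 fibre T[:,0,0] = [9, 3] gives a = [3, 1] (primitive direction); the mode-2 fibre T[0,:,0] = [9, 18] gives b = [1, 2]; then c[k] = T[0,0,k] / (a[0]·b[0]) = [9, 3, 0] / 3 = [3, 1, 0].
Expanding [3, 1] ⊗ [1, 2] ⊗ [3, 1, 0] reproduces all 12 entries of T, so T = [3, 1] ⊗ [1, 2] ⊗ [3, 1, 0] and rank(T) ≤ 1.
These bounds meet, so rank(T) = 1.
Check entry T[1,0,2] = 0: (1)·(1)·(0) = 0.

rank(T) = 1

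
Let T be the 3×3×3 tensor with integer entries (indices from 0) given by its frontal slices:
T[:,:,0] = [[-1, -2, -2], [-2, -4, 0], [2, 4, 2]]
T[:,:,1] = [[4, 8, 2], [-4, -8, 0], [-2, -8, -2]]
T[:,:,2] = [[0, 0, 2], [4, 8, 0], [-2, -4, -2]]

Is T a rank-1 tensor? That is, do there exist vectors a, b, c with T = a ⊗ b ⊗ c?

The mode-3 unfolding of T (rows indexed by k, columns by (i,j) = (0,0), (0,1), (0,2), (1,0), (1,1), (1,2), (2,0), (2,1), (2,2)) is [[-1, -2, -2, -2, -4, 0, 2, 4, 2], [4, 8, 2, -4, -8, 0, -2, -8, -2], [0, 0, 2, 4, 8, 0, -2, -4, -2]].
There the 3×3 minor on rows k ∈ {0, 1, 2}, columns (i,j) ∈ {(0,0), (0,2), (2,1)} is det [[-1, -2, 4], [4, 2, -8], [0, 2, -4]] = -8 ≠ 0, so this unfolding has rank ≥ 3; CP rank is at least every unfolding rank, so rank(T) ≥ 3.
In particular rank(T) ≥ 3 > 1, so T is not rank-1.

No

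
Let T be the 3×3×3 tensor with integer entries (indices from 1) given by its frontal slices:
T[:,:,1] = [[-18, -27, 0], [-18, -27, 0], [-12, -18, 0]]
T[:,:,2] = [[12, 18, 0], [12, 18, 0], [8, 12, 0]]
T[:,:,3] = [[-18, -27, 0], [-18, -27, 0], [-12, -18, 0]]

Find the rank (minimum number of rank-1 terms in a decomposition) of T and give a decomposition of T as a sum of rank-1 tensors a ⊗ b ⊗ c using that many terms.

Lower bound: T ≠ 0 (e.g. T[1,1,1] = -18), so rank(T) ≥ 1.
Upper bound: if T = a ⊗ b ⊗ c then every fibre of T is a multiple of the corresponding factor, so read the factors off the fibres through the nonzero entry T[1,1,1] = -18.
The mode-1 fibre T[:,1,1] = [-18, -18, -12] gives a = (3, 3, 2) (primitive direction); the mode-2 fibre T[1,:,1] = [-18, -27, 0] gives b = (2, 3, 0); then c[k] = T[1,1,k] / (a[1]·b[1]) = [-18, 12, -18] / 6 = (-3, 2, -3).
Expanding (3, 3, 2) ⊗ (2, 3, 0) ⊗ (-3, 2, -3) reproduces all 27 entries of T, so T = (3, 3, 2) ⊗ (2, 3, 0) ⊗ (-3, 2, -3) and rank(T) ≤ 1.
These bounds meet, so rank(T) = 1.

rank(T) = 1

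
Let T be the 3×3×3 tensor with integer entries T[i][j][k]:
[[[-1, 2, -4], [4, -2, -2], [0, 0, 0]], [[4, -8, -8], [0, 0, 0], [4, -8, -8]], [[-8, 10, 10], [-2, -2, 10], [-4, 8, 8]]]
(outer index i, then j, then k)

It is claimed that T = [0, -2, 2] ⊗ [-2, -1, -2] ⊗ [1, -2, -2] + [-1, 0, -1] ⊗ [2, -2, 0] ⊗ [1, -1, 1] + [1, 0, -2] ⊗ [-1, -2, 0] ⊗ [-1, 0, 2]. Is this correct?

Reconstruct entry (1,1,0) from the claimed factors: Σₗ aₗ[1]bₗ[1]cₗ[0] = (-2)·(-1)·(1) + (0)·(-2)·(1) + (0)·(-2)·(-1) = 2, but T[1,1,0] = 0. The claim is false.

No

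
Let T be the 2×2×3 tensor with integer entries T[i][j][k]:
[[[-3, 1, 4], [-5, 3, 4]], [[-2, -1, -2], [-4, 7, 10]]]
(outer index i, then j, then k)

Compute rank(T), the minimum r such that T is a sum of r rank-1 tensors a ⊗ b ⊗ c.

Lower bound: the mode-3 unfolding of T (rows indexed by k, columns by (i,j) = (0,0), (0,1), (1,0), (1,1)) is [[-3, -5, -2, -4], [1, 3, -1, 7], [4, 4, -2, 10]].
There the 3×3 minor on rows k ∈ {0, 1, 2}, columns (i,j) ∈ {(0,0), (0,1), (1,0)} is det [[-3, -5, -2], [1, 3, -1], [4, 4, -2]] = 32 ≠ 0, so this unfolding has rank ≥ 3; CP rank is at least every unfolding rank, so rank(T) ≥ 3. (Flattening ranks never certify an upper bound on CP rank; for that we must actually write T with 3 rank-1 terms.)
Upper bound: T is a sum of 3 rank-1 terms, T = [0, 1] ⊗ [1, -2] ⊗ [2, -4, -4] + [1, -2] ⊗ [1, -1] ⊗ [1, -1, 0] + [2, 1] ⊗ [1, 1] ⊗ [-2, 1, 2] (one valid choice — decompositions are not unique — normalised so each a, b is primitive with positive first nonzero entry; check it by expanding all entries), so rank(T) ≤ 3.
These bounds meet, so rank(T) = 3.

3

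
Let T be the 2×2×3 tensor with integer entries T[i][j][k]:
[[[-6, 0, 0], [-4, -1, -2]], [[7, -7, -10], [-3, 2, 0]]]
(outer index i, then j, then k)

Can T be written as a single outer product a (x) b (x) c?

The mode-3 unfolding of T (rows indexed by k, columns by (i,j) = (0,0), (0,1), (1,0), (1,1)) is [[-6, -4, 7, -3], [0, -1, -7, 2], [0, -2, -10, 0]].
There the 3×3 minor on rows k ∈ {0, 1, 2}, columns (i,j) ∈ {(0,0), (0,1), (1,0)} is det [[-6, -4, 7], [0, -1, -7], [0, -2, -10]] = 24 ≠ 0, so this unfolding has rank ≥ 3; CP rank is at least every unfolding rank, so rank(T) ≥ 3.
In particular rank(T) ≥ 3 > 1, so T is not rank-1.

No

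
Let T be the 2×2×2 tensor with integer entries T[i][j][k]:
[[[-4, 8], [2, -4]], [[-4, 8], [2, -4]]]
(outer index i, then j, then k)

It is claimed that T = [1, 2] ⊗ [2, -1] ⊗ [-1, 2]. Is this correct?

Reconstruct entry (0,0,0) from the claimed factors: Σₗ aₗ[0]bₗ[0]cₗ[0] = (1)·(2)·(-1) = -2, but T[0,0,0] = -4. The claim is false.

No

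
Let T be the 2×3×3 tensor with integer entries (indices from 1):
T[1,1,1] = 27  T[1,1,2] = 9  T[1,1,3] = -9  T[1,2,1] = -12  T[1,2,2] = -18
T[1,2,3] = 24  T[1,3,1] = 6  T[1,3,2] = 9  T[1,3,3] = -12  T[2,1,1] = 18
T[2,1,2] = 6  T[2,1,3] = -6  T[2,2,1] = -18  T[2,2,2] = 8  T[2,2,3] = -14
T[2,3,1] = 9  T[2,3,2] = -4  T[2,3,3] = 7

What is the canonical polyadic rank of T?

2

Lower bound: in the mode-2 unfolding of T (rows indexed by j, columns by (i,k)) the 2×2 minor on rows j ∈ {1, 2}, columns (i,k) ∈ {(1,1), (1,2)} is det [[27, 9], [-12, -18]] = -378 ≠ 0, so that unfolding has rank ≥ 2 and hence rank(T) ≥ 2 (CP rank is at least every unfolding rank, though it can be larger).
Upper bound: with S_k = T[:,:,k], the two rank-1 terms a₁b₁ᵀ, a₂b₂ᵀ are the rank-1 members of the pencil x·S₁ + y·S₂.
The 2×2 minor of x·S₁ + y·S₂ on rows {1,2}, columns {1,2} is −270·x² + 450·xy + 180·y² = (-90)·(x − 2·y)(3·x + y), vanishing at (x:y) = (2:1) and (1:-3).
M₁ = 2·S₁ + S₂ = [[63, -42, 21], [42, -28, 14]] = 7·[3, 2][3, -2, 1]ᵀ and M₂ = S₁ − 3·S₂ = [[0, 42, -21], [0, -42, 21]] = 21·[1, -1][0, 2, -1]ᵀ, so take a₁ = [3, 2], b₁ = [3, -2, 1], a₂ = [1, -1], b₂ = [0, 2, -1].
Each slice is an integer combination of E₁ = a₁b₁ᵀ and E₂ = a₂b₂ᵀ: S₁ = 3·E₁ + 3·E₂, S₂ = E₁ − 6·E₂, S₃ = −E₁ + 9·E₂; reading off coefficients, c₁ = [3, 1, -1] and c₂ = [3, -6, 9].
Hence T = [3, 2] ⊗ [3, -2, 1] ⊗ [3, 1, -1] + [1, -1] ⊗ [0, 2, -1] ⊗ [3, -6, 9], so rank(T) ≤ 2.
These bounds meet, so rank(T) = 2.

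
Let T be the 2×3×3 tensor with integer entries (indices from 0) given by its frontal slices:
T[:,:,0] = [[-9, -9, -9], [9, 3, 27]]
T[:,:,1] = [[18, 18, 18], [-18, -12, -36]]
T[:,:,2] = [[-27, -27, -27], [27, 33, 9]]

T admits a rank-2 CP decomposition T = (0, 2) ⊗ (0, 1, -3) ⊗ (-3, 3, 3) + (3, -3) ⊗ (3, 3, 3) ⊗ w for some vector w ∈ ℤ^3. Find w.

Subtract the known terms from T to get the rank-1 residual R = (3, -3) ⊗ (3, 3, 3) ⊗ w, so R[i,j,k] = a[i]·b[j]·w[k]. Pick indices with nonzero a[0]·b[0] = (3)·(3) = 9. Only the fibre through (0,0,·) is needed: R[0,0,:] = T[0,0,:] − Σₗ aₗ[0]bₗ[0]cₗ = [-9, 18, -27] − (0)·(0)·(-3, 3, 3) = [-9, 18, -27]. Then w[k] = R[0,0,k] / 9 for each k, giving w = [-9, 18, -27] / 9 = (-1, 2, -3).

w = (-1, 2, -3)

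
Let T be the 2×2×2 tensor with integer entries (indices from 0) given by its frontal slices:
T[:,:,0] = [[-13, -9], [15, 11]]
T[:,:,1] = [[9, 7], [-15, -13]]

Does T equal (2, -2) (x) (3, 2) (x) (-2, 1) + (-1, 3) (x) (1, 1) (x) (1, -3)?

Reconstruct entrywise from the claimed factors. For example, T[1,0,1] = -15 and Σₗ aₗ[1]bₗ[0]cₗ[1] = (-2)·(3)·(1) + (3)·(1)·(-3) = -15; checking all 8 entries, every one matches. The claim holds.

Yes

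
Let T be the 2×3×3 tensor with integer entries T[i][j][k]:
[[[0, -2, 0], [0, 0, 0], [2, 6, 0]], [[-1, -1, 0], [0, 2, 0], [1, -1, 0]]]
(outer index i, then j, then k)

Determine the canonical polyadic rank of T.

3

Lower bound: in the mode-2 unfolding of T (rows indexed by j, columns by (i,k)) the 3×3 minor on rows j ∈ {0, 1, 2}, columns (i,k) ∈ {(0,0), (0,1), (1,1)} is det [[0, -2, -1], [0, 0, 2], [2, 6, -1]] = -8 ≠ 0, so that unfolding has rank ≥ 3 and hence rank(T) ≥ 3 (CP rank is at least every unfolding rank, though it can be larger).
Upper bound: T is a sum of 3 rank-1 terms, T = [1, -1] ⊗ [0, 1, -1] ⊗ [2, 0, 0] + [1, 0] ⊗ [1, -1, -1] ⊗ [-2, -4, 0] + [2, -1] ⊗ [1, -2, 1] ⊗ [1, 1, 0] (one valid choice — decompositions are not unique — normalised so each a, b is primitive with positive first nonzero entry; check it by expanding all entries), so rank(T) ≤ 3.
These bounds meet, so rank(T) = 3.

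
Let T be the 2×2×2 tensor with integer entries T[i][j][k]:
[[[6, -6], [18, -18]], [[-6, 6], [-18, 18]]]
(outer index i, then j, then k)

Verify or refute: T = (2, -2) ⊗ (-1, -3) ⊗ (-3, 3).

Yes

Reconstruct entrywise from the claimed factors. For example, T[0,0,1] = -6 and Σₗ aₗ[0]bₗ[0]cₗ[1] = (2)·(-1)·(3) = -6; checking all 8 entries, every one matches. The claim holds.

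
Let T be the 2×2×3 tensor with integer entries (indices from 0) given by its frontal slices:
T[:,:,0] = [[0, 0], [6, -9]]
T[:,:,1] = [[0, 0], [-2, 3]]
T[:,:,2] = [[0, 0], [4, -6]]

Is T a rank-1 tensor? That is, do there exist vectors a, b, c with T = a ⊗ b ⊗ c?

Yes

If T = a ⊗ b ⊗ c then every fibre of T is a multiple of the corresponding factor, so read the factors off the fibres through the nonzero entry T[1,0,0] = 6.
The mode-1 fibre T[:,0,0] = [0, 6] gives a = [0, 1] (primitive direction); the mode-2 fibre T[1,:,0] = [6, -9] gives b = [2, -3]; then c[k] = T[1,0,k] / (a[1]·b[0]) = [6, -2, 4] / 2 = [3, -1, 2].
Expanding [0, 1] ⊗ [2, -3] ⊗ [3, -1, 2] reproduces all 12 entries of T, so T = [0, 1] ⊗ [2, -3] ⊗ [3, -1, 2] and rank(T) ≤ 1.
Equivalently every frontal slice T[:,:,k] is c[k] times the rank-1 matrix [0, 1] ⊗ [2, -3]. So T has rank 1 (it is nonzero).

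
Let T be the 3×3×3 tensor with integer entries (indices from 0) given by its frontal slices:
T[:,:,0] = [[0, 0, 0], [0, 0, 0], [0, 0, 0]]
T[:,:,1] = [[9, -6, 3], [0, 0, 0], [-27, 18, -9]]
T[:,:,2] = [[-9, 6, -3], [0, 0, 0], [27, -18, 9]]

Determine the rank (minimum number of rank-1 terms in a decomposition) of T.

Lower bound: T ≠ 0 (e.g. T[0,0,1] = 9), so rank(T) ≥ 1.
Upper bound: if T = a ⊗ b ⊗ c then every fibre of T is a multiple of the corresponding factor, so read the factors off the fibres through the nonzero entry T[0,0,1] = 9.
The mode-1 fibre T[:,0,1] = [9, 0, -27] gives a = [1, 0, -3] (primitive direction); the mode-2 fibre T[0,:,1] = [9, -6, 3] gives b = [3, -2, 1]; then c[k] = T[0,0,k] / (a[0]·b[0]) = [0, 9, -9] / 3 = [0, 3, -3].
Expanding [1, 0, -3] ⊗ [3, -2, 1] ⊗ [0, 3, -3] reproduces all 27 entries of T, so T = [1, 0, -3] ⊗ [3, -2, 1] ⊗ [0, 3, -3] and rank(T) ≤ 1.
These bounds meet, so rank(T) = 1.

1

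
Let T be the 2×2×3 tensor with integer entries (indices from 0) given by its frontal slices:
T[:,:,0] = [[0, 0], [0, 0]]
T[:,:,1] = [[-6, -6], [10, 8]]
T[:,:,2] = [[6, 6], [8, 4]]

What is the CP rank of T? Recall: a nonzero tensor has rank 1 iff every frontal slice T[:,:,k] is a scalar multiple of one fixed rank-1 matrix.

Lower bound: the mode-3 unfolding of T (rows indexed by k, columns by (i,j) = (0,0), (0,1), (1,0), (1,1)) is [[0, 0, 0, 0], [-6, -6, 10, 8], [6, 6, 8, 4]].
There the 2×2 minor on rows k ∈ {1, 2}, columns (i,j) ∈ {(0,0), (1,0)} is det [[-6, 10], [6, 8]] = -108 ≠ 0, so this unfolding has rank ≥ 2; CP rank is at least every unfolding rank, so rank(T) ≥ 2. (Flattening ranks never certify an upper bound on CP rank; for that we must actually write T with 2 rank-1 terms.)
Upper bound — finding two terms. Write S_k = T[:,:,k] for the frontal slices: S₀ = [[0, 0], [0, 0]], S₁ = [[-6, -6], [10, 8]], S₂ = [[6, 6], [8, 4]].
If T = a₁ ⊗ b₁ ⊗ c₁ + a₂ ⊗ b₂ ⊗ c₂ then each S_k = c₁[k]·a₁b₁ᵀ + c₂[k]·a₂b₂ᵀ. S₁ and S₂ are linearly independent, so a₁b₁ᵀ and a₂b₂ᵀ must span the same plane of matrices: they are the rank-1 matrices of the form x·S₁ + y·S₂.
det(x·S₁ + y·S₂) is 12·x² + 12·xy − 24·y² = 12·(x + 2·y)(x − y), vanishing at (x:y) = (2:-1) and (1:1).
M₁ = 2·S₁ − S₂ = [[-18, -18], [12, 12]] = (-6)·[3, -2][1, 1]ᵀ and M₂ = S₁ + S₂ = [[0, 0], [18, 12]] = 6·[0, 1][3, 2]ᵀ, so take a₁ = [3, -2], b₁ = [1, 1], a₂ = [0, 1], b₂ = [3, 2].
Each slice is an integer combination of E₁ = a₁b₁ᵀ and E₂ = a₂b₂ᵀ: S₀ = 0, S₁ = −2·E₁ + 2·E₂, S₂ = 2·E₁ + 4·E₂; reading off coefficients, c₁ = [0, -2, 2] and c₂ = [0, 2, 4].
Hence T = [3, -2] ⊗ [1, 1] ⊗ [0, -2, 2] + [0, 1] ⊗ [3, 2] ⊗ [0, 2, 4], so rank(T) ≤ 2.
These bounds meet, so rank(T) = 2.

2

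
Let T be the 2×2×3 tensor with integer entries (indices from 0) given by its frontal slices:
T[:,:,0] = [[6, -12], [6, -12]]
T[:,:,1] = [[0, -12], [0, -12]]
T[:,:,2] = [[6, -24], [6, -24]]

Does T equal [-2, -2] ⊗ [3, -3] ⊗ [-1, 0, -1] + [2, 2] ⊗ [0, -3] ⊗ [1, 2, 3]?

Reconstruct entrywise from the claimed factors. For example, T[1,0,1] = 0 and Σₗ aₗ[1]bₗ[0]cₗ[1] = (-2)·(3)·(0) + (2)·(0)·(2) = 0; checking all 12 entries, every one matches. The claim holds.

Yes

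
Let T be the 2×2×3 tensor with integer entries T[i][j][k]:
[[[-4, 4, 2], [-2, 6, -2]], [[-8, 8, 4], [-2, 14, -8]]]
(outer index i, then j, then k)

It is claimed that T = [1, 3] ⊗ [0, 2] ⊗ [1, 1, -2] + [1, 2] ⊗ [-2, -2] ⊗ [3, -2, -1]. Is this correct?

No

Reconstruct entry (0,0,0) from the claimed factors: Σₗ aₗ[0]bₗ[0]cₗ[0] = (1)·(0)·(1) + (1)·(-2)·(3) = -6, but T[0,0,0] = -4. The claim is false.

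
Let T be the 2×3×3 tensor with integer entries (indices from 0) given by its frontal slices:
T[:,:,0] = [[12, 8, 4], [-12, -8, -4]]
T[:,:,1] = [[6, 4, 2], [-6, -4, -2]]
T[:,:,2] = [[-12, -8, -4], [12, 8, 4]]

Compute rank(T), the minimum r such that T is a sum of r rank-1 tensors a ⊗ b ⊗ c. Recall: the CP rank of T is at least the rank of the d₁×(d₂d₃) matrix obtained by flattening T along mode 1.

Lower bound: T ≠ 0 (e.g. T[0,0,0] = 12), so rank(T) ≥ 1.
Upper bound: if T = a ⊗ b ⊗ c then every fibre of T is a multiple of the corresponding factor, so read the factors off the fibres through the nonzero entry T[0,0,0] = 12.
The mode-1 fibre T[:,0,0] = [12, -12] gives a = [1, -1] (primitive direction); the mode-2 fibre T[0,:,0] = [12, 8, 4] gives b = [3, 2, 1]; then c[k] = T[0,0,k] / (a[0]·b[0]) = [12, 6, -12] / 3 = [4, 2, -4].
Expanding [1, -1] ⊗ [3, 2, 1] ⊗ [4, 2, -4] reproduces all 18 entries of T, so T = [1, -1] ⊗ [3, 2, 1] ⊗ [4, 2, -4] and rank(T) ≤ 1.
These bounds meet, so rank(T) = 1.

1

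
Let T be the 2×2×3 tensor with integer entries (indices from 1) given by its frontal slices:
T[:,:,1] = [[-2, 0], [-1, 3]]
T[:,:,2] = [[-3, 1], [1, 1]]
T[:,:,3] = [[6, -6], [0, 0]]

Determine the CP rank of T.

Lower bound: the mode-3 unfolding of T (rows indexed by k, columns by (i,j) = (1,1), (1,2), (2,1), (2,2)) is [[-2, 0, -1, 3], [-3, 1, 1, 1], [6, -6, 0, 0]].
There the 3×3 minor on rows k ∈ {1, 2, 3}, columns (i,j) ∈ {(1,1), (1,2), (2,1)} is det [[-2, 0, -1], [-3, 1, 1], [6, -6, 0]] = -24 ≠ 0, so this unfolding has rank ≥ 3; CP rank is at least every unfolding rank, so rank(T) ≥ 3. (Flattening ranks never certify an upper bound on CP rank; for that we must actually write T with 3 rank-1 terms.)
Upper bound: T is a sum of 3 rank-1 terms, T = (1, -1) ⊗ (1, 0) ⊗ (-2, -2, 0) + (1, 1) ⊗ (1, -1) ⊗ (-2, -1, 2) + (2, -1) ⊗ (1, -1) ⊗ (1, 0, 2) (written with every a and b primitive with positive leading entry and the scale carried by c; CP decompositions are not unique, and this one is verified by expanding entrywise), so rank(T) ≤ 3.
These bounds meet, so rank(T) = 3.
Check entry T[2,2,1] = 3: (-1)·(0)·(-2) + (1)·(-1)·(-2) + (-1)·(-1)·(1) = 3.

3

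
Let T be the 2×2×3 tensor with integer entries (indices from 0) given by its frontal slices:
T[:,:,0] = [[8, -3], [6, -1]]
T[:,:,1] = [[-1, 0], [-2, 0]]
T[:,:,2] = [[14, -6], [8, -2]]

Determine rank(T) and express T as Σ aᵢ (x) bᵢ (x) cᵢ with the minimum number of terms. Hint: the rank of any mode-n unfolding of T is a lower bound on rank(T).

rank(T) = 2

Lower bound: the mode-2 unfolding of T (rows indexed by j, columns by (i,k) = (0,0), (0,1), (0,2), (1,0), (1,1), (1,2)) is [[8, -1, 14, 6, -2, 8], [-3, 0, -6, -1, 0, -2]].
There the 2×2 minor on rows j ∈ {0, 1}, columns (i,k) ∈ {(0,0), (0,1)} is det [[8, -1], [-3, 0]] = -3 ≠ 0, so this unfolding has rank ≥ 2; CP rank is at least every unfolding rank, so rank(T) ≥ 2. (Flattening ranks never certify an upper bound on CP rank; for that we must actually write T with 2 rank-1 terms.)
Upper bound — finding two terms. Write S_k = T[:,:,k] for the frontal slices: S₀ = [[8, -3], [6, -1]], S₁ = [[-1, 0], [-2, 0]], S₂ = [[14, -6], [8, -2]].
If T = a₁ (x) b₁ (x) c₁ + a₂ (x) b₂ (x) c₂ then each S_k = c₁[k]·a₁b₁ᵀ + c₂[k]·a₂b₂ᵀ. S₀ and S₁ are linearly independent, so a₁b₁ᵀ and a₂b₂ᵀ must span the same plane of matrices: they are the rank-1 matrices of the form x·S₀ + y·S₁.
det(x·S₀ + y·S₁) is 10·x² − 5·xy = 5·(2·x − y)(x), vanishing at (x:y) = (1:2) and (0:1).
M₁ = S₀ + 2·S₁ = [[6, -3], [2, -1]] = [3, 1][2, -1]ᵀ and M₂ = S₁ = [[-1, 0], [-2, 0]] = −[1, 2][1, 0]ᵀ, so take a₁ = [3, 1], b₁ = [2, -1], a₂ = [1, 2], b₂ = [1, 0].
Each slice is an integer combination of E₁ = a₁b₁ᵀ and E₂ = a₂b₂ᵀ: S₀ = E₁ + 2·E₂, S₁ = −E₂, S₂ = 2·E₁ + 2·E₂; reading off coefficients, c₁ = [1, 0, 2] and c₂ = [2, -1, 2].
Hence T = [3, 1] (x) [2, -1] (x) [1, 0, 2] + [1, 2] (x) [1, 0] (x) [2, -1, 2], so rank(T) ≤ 2.
These bounds meet, so rank(T) = 2.
Check entry T[1,1,1] = 0: (1)·(-1)·(0) + (2)·(0)·(-1) = 0.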